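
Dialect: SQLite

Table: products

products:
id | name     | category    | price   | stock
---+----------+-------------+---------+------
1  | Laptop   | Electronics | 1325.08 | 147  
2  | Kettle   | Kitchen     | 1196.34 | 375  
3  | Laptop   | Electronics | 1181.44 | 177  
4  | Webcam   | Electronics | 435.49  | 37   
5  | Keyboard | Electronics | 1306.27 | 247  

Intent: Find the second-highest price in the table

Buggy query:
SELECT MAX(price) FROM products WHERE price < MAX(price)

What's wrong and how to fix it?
Bug: The inner MAX is an aggregate inside WHERE, which is not allowed

Fix: Put the inner MAX in a scalar subquery

Corrected query:
SELECT MAX(price) FROM products WHERE price < (SELECT MAX(price) FROM products)

Result:
MAX(price)
----------
1306.27   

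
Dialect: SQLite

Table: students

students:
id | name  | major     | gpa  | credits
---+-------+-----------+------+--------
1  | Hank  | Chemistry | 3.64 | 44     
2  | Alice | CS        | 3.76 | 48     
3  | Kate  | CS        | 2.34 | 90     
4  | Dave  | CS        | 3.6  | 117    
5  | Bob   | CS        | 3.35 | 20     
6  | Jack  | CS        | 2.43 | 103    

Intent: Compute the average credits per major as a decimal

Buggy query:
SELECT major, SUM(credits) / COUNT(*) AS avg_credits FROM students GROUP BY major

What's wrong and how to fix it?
Bug: Both operands are integers, so '/' performs integer division and truncates

Fix: Cast one side to REAL so the division keeps the fractional part

Corrected query:
SELECT major, SUM(credits) * 1.0 / COUNT(*) AS avg_credits FROM students GROUP BY major

Result:
major     | avg_credits
----------+------------
CS        | 75.6       
Chemistry | 44         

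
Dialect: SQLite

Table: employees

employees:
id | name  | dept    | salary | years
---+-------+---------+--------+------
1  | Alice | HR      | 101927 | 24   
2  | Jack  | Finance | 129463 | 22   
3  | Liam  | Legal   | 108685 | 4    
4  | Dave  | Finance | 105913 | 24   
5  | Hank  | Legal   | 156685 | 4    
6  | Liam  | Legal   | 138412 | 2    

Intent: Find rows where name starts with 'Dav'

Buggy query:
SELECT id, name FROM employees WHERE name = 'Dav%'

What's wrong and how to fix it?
Bug: Wildcards only work with LIKE; '=' treats '%' as a literal character

Fix: Use LIKE for wildcard pattern matching

Corrected query:
SELECT id, name FROM employees WHERE name LIKE 'Dav%'

Result:
id | name
---+-----
4  | Dave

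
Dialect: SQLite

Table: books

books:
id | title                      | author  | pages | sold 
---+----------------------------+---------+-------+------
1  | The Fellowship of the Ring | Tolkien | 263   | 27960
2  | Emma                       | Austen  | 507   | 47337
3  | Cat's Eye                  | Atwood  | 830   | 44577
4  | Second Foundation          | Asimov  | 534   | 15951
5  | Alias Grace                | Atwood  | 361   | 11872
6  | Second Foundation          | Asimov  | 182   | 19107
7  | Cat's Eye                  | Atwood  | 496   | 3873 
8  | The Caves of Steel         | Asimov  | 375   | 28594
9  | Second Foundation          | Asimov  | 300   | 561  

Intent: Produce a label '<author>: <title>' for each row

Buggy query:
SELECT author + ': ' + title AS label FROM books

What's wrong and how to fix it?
Bug: SQLite uses || for string concatenation; + coerces text to numbers (yielding 0)

Fix: Replace + with || to concatenate text

Corrected query:
SELECT author || ': ' || title AS label FROM books

Result:
label                              
-----------------------------------
Tolkien: The Fellowship of the Ring
Austen: Emma                       
Atwood: Cat's Eye                  
Asimov: Second Foundation          
Atwood: Alias Grace                
Asimov: Second Foundation          
Atwood: Cat's Eye                  
Asimov: The Caves of Steel         
Asimov: Second Foundation          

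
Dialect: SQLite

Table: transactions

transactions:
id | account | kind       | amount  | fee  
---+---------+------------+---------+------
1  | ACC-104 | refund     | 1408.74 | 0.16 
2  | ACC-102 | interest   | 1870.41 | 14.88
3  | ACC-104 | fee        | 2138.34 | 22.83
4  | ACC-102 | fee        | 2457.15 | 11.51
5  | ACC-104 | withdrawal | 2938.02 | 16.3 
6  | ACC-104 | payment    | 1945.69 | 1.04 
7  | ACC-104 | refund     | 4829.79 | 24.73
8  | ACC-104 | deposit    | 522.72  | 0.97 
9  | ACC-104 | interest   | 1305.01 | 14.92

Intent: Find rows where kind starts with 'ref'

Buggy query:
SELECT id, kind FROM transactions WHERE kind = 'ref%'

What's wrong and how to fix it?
Bug: Wildcards only work with LIKE; '=' treats '%' as a literal character

Fix: Replace '=' with LIKE so 'ref%' is treated as a pattern

Corrected query:
SELECT id, kind FROM transactions WHERE kind LIKE 'ref%'

Result:
id | kind  
---+-------
1  | refund
7  | refund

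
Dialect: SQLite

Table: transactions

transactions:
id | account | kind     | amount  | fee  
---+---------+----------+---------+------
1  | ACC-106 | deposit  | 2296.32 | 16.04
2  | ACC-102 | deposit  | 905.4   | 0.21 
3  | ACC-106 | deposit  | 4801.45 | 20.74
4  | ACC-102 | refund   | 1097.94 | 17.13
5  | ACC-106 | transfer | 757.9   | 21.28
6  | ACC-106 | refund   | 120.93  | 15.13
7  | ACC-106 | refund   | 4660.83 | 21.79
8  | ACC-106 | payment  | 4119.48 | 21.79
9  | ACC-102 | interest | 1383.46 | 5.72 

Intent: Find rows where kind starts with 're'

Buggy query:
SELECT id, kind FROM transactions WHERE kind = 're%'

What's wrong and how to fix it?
Bug: Wildcards only work with LIKE; '=' treats '%' as a literal character

Fix: Use LIKE for wildcard pattern matching

Corrected query:
SELECT id, kind FROM transactions WHERE kind LIKE 're%'

Result:
id | kind  
---+-------
4  | refund
6  | refund
7  | refund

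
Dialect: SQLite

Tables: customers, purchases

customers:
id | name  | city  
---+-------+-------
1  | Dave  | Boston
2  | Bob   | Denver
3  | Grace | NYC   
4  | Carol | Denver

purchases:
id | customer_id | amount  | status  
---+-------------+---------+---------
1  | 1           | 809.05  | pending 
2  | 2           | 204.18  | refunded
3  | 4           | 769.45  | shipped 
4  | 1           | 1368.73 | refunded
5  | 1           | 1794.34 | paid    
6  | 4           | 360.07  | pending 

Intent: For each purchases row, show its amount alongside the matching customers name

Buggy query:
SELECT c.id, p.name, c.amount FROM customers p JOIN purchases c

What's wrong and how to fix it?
Bug: JOIN with no ON clause produces a cartesian product; every purchases row pairs with every customers row

Fix: Add ON c.customer_id = p.id to the JOIN

Corrected query:
SELECT c.id, p.name, c.amount FROM customers p JOIN purchases c ON c.customer_id = p.id

Result:
id | name  | amount 
---+-------+--------
1  | Dave  | 809.05 
2  | Bob   | 204.18 
3  | Carol | 769.45 
4  | Dave  | 1368.73
5  | Dave  | 1794.34
6  | Carol | 360.07 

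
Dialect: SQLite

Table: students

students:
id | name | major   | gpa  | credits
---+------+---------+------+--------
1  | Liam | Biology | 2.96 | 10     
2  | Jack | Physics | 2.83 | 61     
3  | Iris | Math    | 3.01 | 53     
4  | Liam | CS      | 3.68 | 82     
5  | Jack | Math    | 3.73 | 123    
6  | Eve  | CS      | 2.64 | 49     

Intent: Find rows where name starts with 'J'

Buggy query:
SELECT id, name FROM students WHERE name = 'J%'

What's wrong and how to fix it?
Bug: '=' compares the literal string including the % character; pattern matching needs LIKE

Fix: Use LIKE for wildcard pattern matching

Corrected query:
SELECT id, name FROM students WHERE name LIKE 'J%'

Result:
id | name
---+-----
2  | Jack
5  | Jack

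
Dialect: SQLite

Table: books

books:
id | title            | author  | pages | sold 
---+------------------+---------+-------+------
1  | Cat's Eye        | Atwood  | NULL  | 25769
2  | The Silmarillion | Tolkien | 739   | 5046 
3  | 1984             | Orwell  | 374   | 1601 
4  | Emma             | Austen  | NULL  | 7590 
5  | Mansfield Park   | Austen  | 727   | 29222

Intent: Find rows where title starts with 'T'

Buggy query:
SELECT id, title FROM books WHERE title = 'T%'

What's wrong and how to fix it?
Bug: '=' compares the literal string including the % character; pattern matching needs LIKE

Fix: Use LIKE for wildcard pattern matching

Corrected query:
SELECT id, title FROM books WHERE title LIKE 'T%'

Result:
id | title           
---+-----------------
2  | The Silmarillion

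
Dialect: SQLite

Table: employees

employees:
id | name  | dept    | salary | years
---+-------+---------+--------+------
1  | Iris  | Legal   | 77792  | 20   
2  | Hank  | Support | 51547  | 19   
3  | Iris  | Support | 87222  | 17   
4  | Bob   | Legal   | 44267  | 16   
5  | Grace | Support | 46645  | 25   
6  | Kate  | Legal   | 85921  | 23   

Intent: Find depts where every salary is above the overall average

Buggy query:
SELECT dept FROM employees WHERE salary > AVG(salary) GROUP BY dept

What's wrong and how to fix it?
Bug: AVG() is an aggregate; it can't sit directly in WHERE

Fix: Use a subquery for AVG and a HAVING MIN(...) filter so the condition holds for every row in the group

Corrected query:
SELECT dept FROM employees GROUP BY dept HAVING MIN(salary) > (SELECT AVG(salary) FROM employees)

Result:
(no rows)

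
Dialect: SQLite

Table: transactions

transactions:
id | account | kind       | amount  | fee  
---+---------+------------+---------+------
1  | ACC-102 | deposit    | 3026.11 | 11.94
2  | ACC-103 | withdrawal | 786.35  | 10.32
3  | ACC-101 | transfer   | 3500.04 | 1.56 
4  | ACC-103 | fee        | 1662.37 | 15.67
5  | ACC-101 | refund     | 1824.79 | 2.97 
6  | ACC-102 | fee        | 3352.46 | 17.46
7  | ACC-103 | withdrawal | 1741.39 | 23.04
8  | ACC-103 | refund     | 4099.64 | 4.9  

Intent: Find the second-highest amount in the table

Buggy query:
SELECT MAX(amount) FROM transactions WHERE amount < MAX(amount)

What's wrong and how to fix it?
Bug: MAX(amount) on the right of the comparison is an aggregate-in-WHERE error

Fix: Compute the overall MAX in a subquery, then take MAX of rows below it

Corrected query:
SELECT MAX(amount) FROM transactions WHERE amount < (SELECT MAX(amount) FROM transactions)

Result:
MAX(amount)
-----------
3500.04    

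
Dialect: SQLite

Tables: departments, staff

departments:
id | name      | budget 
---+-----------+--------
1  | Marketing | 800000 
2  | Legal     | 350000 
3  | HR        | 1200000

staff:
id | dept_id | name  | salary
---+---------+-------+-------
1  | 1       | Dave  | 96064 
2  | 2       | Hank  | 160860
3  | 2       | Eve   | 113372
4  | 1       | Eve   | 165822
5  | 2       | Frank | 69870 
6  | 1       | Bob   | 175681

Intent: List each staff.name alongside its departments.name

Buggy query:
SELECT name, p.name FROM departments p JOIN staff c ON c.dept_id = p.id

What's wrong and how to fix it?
Bug: 'name' exists in both joined tables, so the database can't tell which one is meant

Fix: Prefix ambiguous columns with the table alias

Corrected query:
SELECT c.name, p.name FROM departments p JOIN staff c ON c.dept_id = p.id

Result:
name  | name     
------+----------
Dave  | Marketing
Hank  | Legal    
Eve   | Legal    
Eve   | Marketing
Frank | Legal    
Bob   | Marketing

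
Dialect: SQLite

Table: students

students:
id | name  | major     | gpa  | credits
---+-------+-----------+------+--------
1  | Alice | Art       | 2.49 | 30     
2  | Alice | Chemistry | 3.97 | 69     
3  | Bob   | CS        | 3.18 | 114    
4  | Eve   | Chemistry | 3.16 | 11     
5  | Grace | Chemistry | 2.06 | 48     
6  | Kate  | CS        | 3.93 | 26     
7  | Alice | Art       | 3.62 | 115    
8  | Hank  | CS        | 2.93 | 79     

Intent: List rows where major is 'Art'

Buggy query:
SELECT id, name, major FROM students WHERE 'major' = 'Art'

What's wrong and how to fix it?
Bug: 'major' in single quotes is a string literal, not the column; the comparison is literal-vs-literal and never true

Fix: Reference the column as major without single quotes

Corrected query:
SELECT id, name, major FROM students WHERE major = 'Art'

Result:
id | name  | major
---+-------+------
1  | Alice | Art  
7  | Alice | Art  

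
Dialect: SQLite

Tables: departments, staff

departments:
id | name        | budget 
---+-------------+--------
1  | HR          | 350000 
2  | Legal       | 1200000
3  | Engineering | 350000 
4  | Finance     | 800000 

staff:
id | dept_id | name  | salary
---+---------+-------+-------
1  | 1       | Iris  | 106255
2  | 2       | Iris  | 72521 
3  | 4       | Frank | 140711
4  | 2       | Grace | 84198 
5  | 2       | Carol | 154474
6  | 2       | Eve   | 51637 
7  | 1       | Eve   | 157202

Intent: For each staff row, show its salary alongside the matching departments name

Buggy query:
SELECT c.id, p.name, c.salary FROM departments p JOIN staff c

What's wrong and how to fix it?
Bug: Missing join condition: each staff row is matched to all departments rows instead of just its own

Fix: Add ON c.dept_id = p.id to the JOIN

Corrected query:
SELECT c.id, p.name, c.salary FROM departments p JOIN staff c ON c.dept_id = p.id

Result:
id | name    | salary
---+---------+-------
1  | HR      | 106255
2  | Legal   | 72521 
3  | Finance | 140711
4  | Legal   | 84198 
5  | Legal   | 154474
6  | Legal   | 51637 
7  | HR      | 157202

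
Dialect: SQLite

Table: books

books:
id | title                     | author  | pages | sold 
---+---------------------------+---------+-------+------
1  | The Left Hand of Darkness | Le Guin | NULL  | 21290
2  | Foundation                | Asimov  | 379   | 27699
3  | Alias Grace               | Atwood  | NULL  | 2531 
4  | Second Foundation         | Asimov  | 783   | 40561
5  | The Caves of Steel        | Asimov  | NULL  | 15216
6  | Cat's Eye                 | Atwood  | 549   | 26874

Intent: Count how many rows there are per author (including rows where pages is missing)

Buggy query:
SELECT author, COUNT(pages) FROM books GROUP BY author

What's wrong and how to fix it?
Bug: COUNT(pages) skips NULLs, so groups with missing pages are undercounted

Fix: Use COUNT(*) to count all rows regardless of NULL

Corrected query:
SELECT author, COUNT(*) FROM books GROUP BY author

Result:
author  | COUNT(*)
--------+---------
Asimov  | 3       
Atwood  | 2       
Le Guin | 1       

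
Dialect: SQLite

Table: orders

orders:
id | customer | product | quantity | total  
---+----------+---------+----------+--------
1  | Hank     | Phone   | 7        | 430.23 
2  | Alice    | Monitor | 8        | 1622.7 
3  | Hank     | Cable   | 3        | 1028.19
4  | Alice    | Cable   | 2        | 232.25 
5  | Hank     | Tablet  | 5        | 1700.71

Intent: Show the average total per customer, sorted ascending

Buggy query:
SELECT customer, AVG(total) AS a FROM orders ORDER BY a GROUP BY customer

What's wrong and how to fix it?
Bug: ORDER BY appears before GROUP BY; SQL clause order requires GROUP BY first

Fix: Move ORDER BY to the end, after GROUP BY

Corrected query:
SELECT customer, AVG(total) AS a FROM orders GROUP BY customer ORDER BY a

Result:
customer | a          
---------+------------
Alice    | 927.475    
Hank     | 1053.043333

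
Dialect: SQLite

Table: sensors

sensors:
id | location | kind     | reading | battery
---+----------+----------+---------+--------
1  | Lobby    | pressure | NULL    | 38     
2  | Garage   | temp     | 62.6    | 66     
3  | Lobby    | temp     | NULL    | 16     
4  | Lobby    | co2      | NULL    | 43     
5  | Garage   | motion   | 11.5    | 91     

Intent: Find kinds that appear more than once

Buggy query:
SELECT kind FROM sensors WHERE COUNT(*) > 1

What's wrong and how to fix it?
Bug: WHERE can't reference COUNT(*); aggregates are computed after WHERE

Fix: GROUP BY kind, then filter groups with HAVING COUNT(*) > 1

Corrected query:
SELECT kind FROM sensors GROUP BY kind HAVING COUNT(*) > 1

Result:
kind
----
temp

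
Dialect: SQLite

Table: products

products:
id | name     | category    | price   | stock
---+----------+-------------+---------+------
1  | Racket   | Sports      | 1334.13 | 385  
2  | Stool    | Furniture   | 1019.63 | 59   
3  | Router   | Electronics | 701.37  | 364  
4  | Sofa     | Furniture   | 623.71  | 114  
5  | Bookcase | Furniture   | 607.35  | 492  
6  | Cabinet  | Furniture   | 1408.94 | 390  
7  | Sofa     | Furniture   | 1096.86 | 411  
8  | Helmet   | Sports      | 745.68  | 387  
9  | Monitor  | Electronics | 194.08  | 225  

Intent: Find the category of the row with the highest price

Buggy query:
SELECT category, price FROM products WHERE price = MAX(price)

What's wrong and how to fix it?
Bug: WHERE is evaluated per row; an aggregate over the whole table isn't defined there

Fix: Wrap MAX in a scalar subquery so WHERE compares against a single value

Corrected query:
SELECT category, price FROM products WHERE price = (SELECT MAX(price) FROM products)

Result:
category  | price  
----------+--------
Furniture | 1408.94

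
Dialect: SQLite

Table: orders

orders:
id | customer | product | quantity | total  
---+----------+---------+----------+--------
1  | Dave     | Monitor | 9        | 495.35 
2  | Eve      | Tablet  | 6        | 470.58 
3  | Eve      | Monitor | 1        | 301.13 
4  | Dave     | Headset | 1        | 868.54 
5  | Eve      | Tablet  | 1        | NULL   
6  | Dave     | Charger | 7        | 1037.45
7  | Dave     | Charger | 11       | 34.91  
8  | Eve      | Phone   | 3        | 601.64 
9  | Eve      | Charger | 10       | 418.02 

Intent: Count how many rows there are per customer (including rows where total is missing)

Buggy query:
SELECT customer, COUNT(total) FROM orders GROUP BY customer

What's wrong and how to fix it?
Bug: COUNT(total) skips NULLs, so groups with missing total are undercounted

Fix: Replace COUNT(total) with COUNT(*)

Corrected query:
SELECT customer, COUNT(*) FROM orders GROUP BY customer

Result:
customer | COUNT(*)
---------+---------
Dave     | 4       
Eve      | 5       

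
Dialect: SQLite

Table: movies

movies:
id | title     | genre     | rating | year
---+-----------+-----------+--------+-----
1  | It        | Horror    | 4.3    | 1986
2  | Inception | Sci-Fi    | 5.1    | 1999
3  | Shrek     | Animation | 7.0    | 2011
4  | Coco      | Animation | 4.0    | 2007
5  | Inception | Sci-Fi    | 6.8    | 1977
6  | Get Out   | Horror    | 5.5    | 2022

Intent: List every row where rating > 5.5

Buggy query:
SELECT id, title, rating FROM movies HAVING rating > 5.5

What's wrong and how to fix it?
Bug: HAVING filters the output of aggregation, but this query has no GROUP BY and no aggregate functions, so SQLite rejects it (HAVING clause on a non-aggregate query); the condition here is per row

Fix: Replace HAVING with WHERE since the condition applies to individual rows

Corrected query:
SELECT id, title, rating FROM movies WHERE rating > 5.5

Result:
id | title     | rating
---+-----------+-------
3  | Shrek     | 7     
5  | Inception | 6.8   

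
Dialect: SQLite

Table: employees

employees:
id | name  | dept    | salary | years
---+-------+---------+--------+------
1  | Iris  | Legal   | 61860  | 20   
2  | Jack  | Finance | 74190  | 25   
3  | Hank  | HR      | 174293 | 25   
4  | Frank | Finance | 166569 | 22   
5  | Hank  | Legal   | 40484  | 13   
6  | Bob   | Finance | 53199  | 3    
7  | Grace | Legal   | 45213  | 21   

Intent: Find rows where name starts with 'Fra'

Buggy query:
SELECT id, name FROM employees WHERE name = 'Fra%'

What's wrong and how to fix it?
Bug: '=' compares the literal string including the % character; pattern matching needs LIKE

Fix: Replace '=' with LIKE so 'Fra%' is treated as a pattern

Corrected query:
SELECT id, name FROM employees WHERE name LIKE 'Fra%'

Result:
id | name 
---+------
4  | Frank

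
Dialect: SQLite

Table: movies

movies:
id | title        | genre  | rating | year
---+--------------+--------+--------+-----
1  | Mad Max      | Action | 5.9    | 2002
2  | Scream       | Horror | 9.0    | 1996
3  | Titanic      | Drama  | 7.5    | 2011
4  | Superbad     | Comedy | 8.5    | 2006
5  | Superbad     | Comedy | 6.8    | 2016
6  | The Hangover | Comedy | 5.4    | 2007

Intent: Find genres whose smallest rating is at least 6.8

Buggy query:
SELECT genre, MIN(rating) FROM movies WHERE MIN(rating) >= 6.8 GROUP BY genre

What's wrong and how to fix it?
Bug: Aggregates like MIN are computed per group after WHERE runs

Fix: Replace WHERE with HAVING after the GROUP BY

Corrected query:
SELECT genre, MIN(rating) FROM movies GROUP BY genre HAVING MIN(rating) >= 6.8

Result:
genre  | MIN(rating)
-------+------------
Drama  | 7.5        
Horror | 9          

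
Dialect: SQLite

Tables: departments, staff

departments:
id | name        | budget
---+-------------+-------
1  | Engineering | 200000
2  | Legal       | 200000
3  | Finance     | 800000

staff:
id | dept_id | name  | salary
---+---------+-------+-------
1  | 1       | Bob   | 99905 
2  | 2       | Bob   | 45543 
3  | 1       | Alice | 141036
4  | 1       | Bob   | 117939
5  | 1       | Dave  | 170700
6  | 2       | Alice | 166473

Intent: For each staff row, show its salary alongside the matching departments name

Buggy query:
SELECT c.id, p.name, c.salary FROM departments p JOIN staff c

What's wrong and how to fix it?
Bug: JOIN with no ON clause produces a cartesian product; every staff row pairs with every departments row

Fix: Add ON c.dept_id = p.id to the JOIN

Corrected query:
SELECT c.id, p.name, c.salary FROM departments p JOIN staff c ON c.dept_id = p.id

Result:
id | name        | salary
---+-------------+-------
1  | Engineering | 99905 
2  | Legal       | 45543 
3  | Engineering | 141036
4  | Engineering | 117939
5  | Engineering | 170700
6  | Legal       | 166473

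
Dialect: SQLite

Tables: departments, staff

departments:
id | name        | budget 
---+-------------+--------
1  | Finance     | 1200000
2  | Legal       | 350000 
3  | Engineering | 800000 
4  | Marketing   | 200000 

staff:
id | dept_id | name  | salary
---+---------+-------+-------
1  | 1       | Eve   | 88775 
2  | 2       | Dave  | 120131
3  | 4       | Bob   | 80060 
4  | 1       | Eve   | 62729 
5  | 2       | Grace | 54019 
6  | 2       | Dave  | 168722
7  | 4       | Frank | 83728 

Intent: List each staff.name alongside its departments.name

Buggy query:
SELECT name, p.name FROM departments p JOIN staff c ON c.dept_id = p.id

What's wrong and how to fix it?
Bug: Both tables have a 'name' column; the unqualified reference is ambiguous

Fix: Qualify the column with its table alias (c.name)

Corrected query:
SELECT c.name, p.name FROM departments p JOIN staff c ON c.dept_id = p.id

Result:
name  | name     
------+----------
Eve   | Finance  
Dave  | Legal    
Bob   | Marketing
Eve   | Finance  
Grace | Legal    
Dave  | Legal    
Frank | Marketing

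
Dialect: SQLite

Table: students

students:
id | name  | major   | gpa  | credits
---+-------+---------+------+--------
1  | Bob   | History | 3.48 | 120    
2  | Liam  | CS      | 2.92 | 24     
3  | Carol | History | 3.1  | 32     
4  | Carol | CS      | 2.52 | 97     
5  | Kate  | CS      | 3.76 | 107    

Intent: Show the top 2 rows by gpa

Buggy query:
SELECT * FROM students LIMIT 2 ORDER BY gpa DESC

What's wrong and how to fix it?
Bug: ORDER BY cannot follow LIMIT; LIMIT is the final clause

Fix: Swap the clauses: ORDER BY first, then LIMIT

Corrected query:
SELECT * FROM students ORDER BY gpa DESC LIMIT 2

Result:
id | name | major   | gpa  | credits
---+------+---------+------+--------
5  | Kate | CS      | 3.76 | 107    
1  | Bob  | History | 3.48 | 120    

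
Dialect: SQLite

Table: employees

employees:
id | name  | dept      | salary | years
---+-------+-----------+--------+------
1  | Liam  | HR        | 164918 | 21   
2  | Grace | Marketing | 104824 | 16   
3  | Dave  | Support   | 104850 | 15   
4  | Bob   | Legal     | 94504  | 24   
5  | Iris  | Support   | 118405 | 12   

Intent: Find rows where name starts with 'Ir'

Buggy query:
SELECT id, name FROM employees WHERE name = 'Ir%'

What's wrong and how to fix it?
Bug: '=' compares the literal string including the % character; pattern matching needs LIKE

Fix: Replace '=' with LIKE so 'Ir%' is treated as a pattern

Corrected query:
SELECT id, name FROM employees WHERE name LIKE 'Ir%'

Result:
id | name
---+-----
5  | Iris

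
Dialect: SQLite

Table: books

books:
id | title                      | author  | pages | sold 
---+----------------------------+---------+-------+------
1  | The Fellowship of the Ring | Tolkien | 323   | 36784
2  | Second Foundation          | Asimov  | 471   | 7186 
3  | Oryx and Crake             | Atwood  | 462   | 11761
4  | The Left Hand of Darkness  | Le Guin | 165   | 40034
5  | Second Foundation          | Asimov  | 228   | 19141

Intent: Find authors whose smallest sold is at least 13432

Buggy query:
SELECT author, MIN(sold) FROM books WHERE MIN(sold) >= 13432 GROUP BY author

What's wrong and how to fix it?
Bug: MIN() in WHERE is a misuse of aggregate

Fix: Use HAVING for the per-group MIN condition

Corrected query:
SELECT author, MIN(sold) FROM books GROUP BY author HAVING MIN(sold) >= 13432

Result:
author  | MIN(sold)
--------+----------
Le Guin | 40034    
Tolkien | 36784    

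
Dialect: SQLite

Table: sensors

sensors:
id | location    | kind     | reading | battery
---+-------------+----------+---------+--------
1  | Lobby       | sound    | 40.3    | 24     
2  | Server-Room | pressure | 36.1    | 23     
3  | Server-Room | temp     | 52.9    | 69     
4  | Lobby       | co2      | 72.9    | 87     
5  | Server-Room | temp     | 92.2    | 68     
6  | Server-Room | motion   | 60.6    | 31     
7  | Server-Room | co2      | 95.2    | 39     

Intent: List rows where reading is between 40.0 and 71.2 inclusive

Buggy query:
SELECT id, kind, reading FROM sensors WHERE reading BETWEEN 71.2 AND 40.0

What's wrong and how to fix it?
Bug: BETWEEN expects the lower bound first; with 71.2 AND 40.0 the range is empty

Fix: Write BETWEEN 40.0 AND 71.2

Corrected query:
SELECT id, kind, reading FROM sensors WHERE reading BETWEEN 40.0 AND 71.2

Result:
id | kind   | reading
---+--------+--------
1  | sound  | 40.3   
3  | temp   | 52.9   
6  | motion | 60.6   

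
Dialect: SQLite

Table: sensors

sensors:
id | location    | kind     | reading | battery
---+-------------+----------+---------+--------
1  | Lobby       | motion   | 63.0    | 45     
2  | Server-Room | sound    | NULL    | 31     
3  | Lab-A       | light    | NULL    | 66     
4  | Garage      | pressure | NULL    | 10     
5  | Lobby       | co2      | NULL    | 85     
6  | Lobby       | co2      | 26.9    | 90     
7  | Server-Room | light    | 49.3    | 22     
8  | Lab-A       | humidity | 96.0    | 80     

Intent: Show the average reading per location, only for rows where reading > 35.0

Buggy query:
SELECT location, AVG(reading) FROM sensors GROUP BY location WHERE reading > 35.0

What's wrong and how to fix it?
Bug: Row-level WHERE must come before GROUP BY in the clause order

Fix: Move the WHERE clause before GROUP BY

Corrected query:
SELECT location, AVG(reading) FROM sensors WHERE reading > 35.0 GROUP BY location

Result:
location    | AVG(reading)
------------+-------------
Lab-A       | 96          
Lobby       | 63          
Server-Room | 49.3        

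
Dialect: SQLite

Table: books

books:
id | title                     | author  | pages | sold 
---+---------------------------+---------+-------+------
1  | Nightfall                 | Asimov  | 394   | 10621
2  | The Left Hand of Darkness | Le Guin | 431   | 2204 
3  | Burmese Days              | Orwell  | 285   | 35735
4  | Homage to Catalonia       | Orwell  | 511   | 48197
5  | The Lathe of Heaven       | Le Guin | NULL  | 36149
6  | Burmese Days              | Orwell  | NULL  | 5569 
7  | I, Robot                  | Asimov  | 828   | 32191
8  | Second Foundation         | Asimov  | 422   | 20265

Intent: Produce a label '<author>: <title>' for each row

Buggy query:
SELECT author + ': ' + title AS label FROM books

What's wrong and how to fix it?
Bug: '+' is numeric addition; on text columns SQLite converts them to 0 instead of concatenating

Fix: Use the || operator for string concatenation

Corrected query:
SELECT author || ': ' || title AS label FROM books

Result:
label                             
----------------------------------
Asimov: Nightfall                 
Le Guin: The Left Hand of Darkness
Orwell: Burmese Days              
Orwell: Homage to Catalonia       
Le Guin: The Lathe of Heaven      
Orwell: Burmese Days              
Asimov: I, Robot                  
Asimov: Second Foundation         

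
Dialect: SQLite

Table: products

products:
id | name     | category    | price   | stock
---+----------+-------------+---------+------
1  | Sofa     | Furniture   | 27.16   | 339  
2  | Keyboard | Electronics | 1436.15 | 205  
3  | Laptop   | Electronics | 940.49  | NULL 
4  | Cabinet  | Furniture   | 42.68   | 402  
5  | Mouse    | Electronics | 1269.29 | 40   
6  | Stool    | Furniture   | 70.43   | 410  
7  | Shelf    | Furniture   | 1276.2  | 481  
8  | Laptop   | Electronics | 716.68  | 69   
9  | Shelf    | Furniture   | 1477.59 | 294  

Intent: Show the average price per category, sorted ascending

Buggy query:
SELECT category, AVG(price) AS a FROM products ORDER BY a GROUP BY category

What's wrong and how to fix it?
Bug: GROUP BY must precede ORDER BY

Fix: Move ORDER BY to the end, after GROUP BY

Corrected query:
SELECT category, AVG(price) AS a FROM products GROUP BY category ORDER BY a

Result:
category    | a        
------------+----------
Furniture   | 578.812  
Electronics | 1090.6525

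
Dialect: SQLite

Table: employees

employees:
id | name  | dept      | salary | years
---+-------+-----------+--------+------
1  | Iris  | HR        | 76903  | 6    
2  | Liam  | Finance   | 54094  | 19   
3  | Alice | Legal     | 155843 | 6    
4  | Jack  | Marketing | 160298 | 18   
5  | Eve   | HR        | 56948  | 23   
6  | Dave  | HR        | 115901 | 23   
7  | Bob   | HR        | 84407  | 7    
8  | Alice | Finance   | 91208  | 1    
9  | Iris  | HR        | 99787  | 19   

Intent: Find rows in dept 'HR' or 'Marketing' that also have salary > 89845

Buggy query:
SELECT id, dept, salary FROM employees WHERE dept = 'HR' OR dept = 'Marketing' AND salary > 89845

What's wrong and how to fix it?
Bug: Without parentheses, AND is evaluated before OR, so the salary filter only applies to the 'Marketing' branch

Fix: Add parentheses around the OR so the AND applies to both alternatives

Corrected query:
SELECT id, dept, salary FROM employees WHERE (dept = 'HR' OR dept = 'Marketing') AND salary > 89845

Result:
id | dept      | salary
---+-----------+-------
4  | Marketing | 160298
6  | HR        | 115901
9  | HR        | 99787 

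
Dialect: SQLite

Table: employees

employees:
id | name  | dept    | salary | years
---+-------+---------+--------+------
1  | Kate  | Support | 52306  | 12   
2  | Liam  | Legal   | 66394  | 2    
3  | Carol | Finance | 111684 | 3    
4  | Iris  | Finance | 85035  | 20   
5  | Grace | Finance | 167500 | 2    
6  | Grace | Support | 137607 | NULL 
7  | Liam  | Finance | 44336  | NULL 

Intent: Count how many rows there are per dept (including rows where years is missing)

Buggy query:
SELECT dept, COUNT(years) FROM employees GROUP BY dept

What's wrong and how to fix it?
Bug: COUNT(years) skips NULLs, so groups with missing years are undercounted

Fix: Use COUNT(*) to count all rows regardless of NULL

Corrected query:
SELECT dept, COUNT(*) FROM employees GROUP BY dept

Result:
dept    | COUNT(*)
--------+---------
Finance | 4       
Legal   | 1       
Support | 2       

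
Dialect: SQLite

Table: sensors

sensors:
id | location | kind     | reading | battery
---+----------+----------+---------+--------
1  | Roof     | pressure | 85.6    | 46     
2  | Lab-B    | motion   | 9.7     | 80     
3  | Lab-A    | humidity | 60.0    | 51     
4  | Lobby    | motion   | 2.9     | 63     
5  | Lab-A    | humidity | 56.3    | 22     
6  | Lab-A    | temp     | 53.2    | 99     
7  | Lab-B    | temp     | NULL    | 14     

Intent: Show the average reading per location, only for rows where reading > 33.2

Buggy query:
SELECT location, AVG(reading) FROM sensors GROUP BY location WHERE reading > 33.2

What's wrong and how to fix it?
Bug: Row-level WHERE must come before GROUP BY in the clause order

Fix: Move the WHERE clause before GROUP BY

Corrected query:
SELECT location, AVG(reading) FROM sensors WHERE reading > 33.2 GROUP BY location

Result:
location | AVG(reading)
---------+-------------
Lab-A    | 56.5        
Roof     | 85.6        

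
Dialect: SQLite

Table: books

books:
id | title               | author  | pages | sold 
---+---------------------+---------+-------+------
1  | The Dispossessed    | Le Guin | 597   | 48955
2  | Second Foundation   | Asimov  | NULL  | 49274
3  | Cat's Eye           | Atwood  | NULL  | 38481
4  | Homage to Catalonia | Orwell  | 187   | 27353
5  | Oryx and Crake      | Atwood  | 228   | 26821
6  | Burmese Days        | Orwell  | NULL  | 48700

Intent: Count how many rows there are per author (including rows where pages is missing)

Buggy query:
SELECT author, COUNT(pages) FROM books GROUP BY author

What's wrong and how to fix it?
Bug: COUNT(pages) skips NULLs, so groups with missing pages are undercounted

Fix: Use COUNT(*) to count all rows regardless of NULL

Corrected query:
SELECT author, COUNT(*) FROM books GROUP BY author

Result:
author  | COUNT(*)
--------+---------
Asimov  | 1       
Atwood  | 2       
Le Guin | 1       
Orwell  | 2       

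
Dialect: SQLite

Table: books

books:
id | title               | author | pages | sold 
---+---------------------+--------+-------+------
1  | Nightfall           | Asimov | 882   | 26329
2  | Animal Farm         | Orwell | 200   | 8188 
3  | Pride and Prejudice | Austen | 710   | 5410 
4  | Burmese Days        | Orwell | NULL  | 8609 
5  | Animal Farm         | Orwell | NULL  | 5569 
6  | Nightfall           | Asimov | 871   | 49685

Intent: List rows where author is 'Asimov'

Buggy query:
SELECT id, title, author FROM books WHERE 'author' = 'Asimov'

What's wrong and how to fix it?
Bug: 'author' in single quotes is a string literal, not the column; the comparison is literal-vs-literal and never true

Fix: Remove the quotes around the column name (or use double quotes for an identifier)

Corrected query:
SELECT id, title, author FROM books WHERE author = 'Asimov'

Result:
id | title     | author
---+-----------+-------
1  | Nightfall | Asimov
6  | Nightfall | Asimov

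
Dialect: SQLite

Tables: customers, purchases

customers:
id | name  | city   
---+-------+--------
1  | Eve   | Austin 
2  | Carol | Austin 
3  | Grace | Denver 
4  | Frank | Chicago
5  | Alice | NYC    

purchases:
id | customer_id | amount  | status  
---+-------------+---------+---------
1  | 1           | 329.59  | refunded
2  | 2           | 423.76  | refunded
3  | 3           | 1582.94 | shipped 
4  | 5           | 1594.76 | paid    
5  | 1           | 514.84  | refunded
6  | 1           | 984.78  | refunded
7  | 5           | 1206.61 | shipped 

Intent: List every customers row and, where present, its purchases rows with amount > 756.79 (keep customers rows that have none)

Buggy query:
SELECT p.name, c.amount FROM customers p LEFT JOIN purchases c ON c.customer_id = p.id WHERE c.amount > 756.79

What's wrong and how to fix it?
Bug: A WHERE condition on the right-hand table after LEFT JOIN drops unmatched parents

Fix: Put 'c.amount > 756.79' in the JOIN's ON clause instead of WHERE

Corrected query:
SELECT p.name, c.amount FROM customers p LEFT JOIN purchases c ON c.customer_id = p.id AND c.amount > 756.79

Result:
name  | amount 
------+--------
Eve   | 984.78 
Carol | NULL   
Grace | 1582.94
Frank | NULL   
Alice | 1206.61
Alice | 1594.76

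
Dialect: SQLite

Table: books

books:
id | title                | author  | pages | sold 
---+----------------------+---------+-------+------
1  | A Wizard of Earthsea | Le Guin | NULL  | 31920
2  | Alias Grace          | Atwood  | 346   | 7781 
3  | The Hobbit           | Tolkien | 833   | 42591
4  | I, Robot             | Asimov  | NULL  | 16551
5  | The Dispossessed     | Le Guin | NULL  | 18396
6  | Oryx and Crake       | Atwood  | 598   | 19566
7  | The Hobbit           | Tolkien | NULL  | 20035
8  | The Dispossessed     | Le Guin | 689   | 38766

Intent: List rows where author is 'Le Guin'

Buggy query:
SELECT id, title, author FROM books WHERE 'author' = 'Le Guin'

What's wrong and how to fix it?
Bug: Single quotes denote string literals in SQL; the column name is being compared as a constant string

Fix: Remove the quotes around the column name (or use double quotes for an identifier)

Corrected query:
SELECT id, title, author FROM books WHERE author = 'Le Guin'

Result:
id | title                | author 
---+----------------------+--------
1  | A Wizard of Earthsea | Le Guin
5  | The Dispossessed     | Le Guin
8  | The Dispossessed     | Le Guin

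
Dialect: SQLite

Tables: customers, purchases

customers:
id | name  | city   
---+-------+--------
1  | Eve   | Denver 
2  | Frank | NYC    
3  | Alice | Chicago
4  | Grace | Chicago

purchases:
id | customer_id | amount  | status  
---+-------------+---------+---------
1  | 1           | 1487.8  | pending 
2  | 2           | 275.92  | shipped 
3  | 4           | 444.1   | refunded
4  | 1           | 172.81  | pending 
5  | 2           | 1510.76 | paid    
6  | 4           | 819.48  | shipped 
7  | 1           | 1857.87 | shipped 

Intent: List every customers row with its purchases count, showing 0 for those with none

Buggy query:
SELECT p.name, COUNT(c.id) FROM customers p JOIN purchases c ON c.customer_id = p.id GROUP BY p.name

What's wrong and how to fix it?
Bug: An inner join excludes parents with zero children

Fix: Use LEFT JOIN so parents without children still appear (COUNT(c.id) gives 0)

Corrected query:
SELECT p.name, COUNT(c.id) FROM customers p LEFT JOIN purchases c ON c.customer_id = p.id GROUP BY p.name

Result:
name  | COUNT(c.id)
------+------------
Alice | 0          
Eve   | 3          
Frank | 2          
Grace | 2          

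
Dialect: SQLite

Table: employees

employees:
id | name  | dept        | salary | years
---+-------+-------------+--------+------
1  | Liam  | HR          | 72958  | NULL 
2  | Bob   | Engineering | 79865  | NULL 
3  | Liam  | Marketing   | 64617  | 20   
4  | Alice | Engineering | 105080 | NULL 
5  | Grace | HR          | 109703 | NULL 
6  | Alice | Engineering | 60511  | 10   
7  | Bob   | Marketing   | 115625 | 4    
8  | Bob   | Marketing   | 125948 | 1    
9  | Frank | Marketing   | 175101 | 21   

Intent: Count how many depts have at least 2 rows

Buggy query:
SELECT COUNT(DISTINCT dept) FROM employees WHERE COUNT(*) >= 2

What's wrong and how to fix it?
Bug: COUNT(*) cannot appear in WHERE; the per-group count doesn't exist yet

Fix: Group first with HAVING COUNT(*) >= 2, then COUNT the resulting groups

Corrected query:
SELECT COUNT(*) FROM (SELECT dept FROM employees GROUP BY dept HAVING COUNT(*) >= 2)

Result:
COUNT(*)
--------
3       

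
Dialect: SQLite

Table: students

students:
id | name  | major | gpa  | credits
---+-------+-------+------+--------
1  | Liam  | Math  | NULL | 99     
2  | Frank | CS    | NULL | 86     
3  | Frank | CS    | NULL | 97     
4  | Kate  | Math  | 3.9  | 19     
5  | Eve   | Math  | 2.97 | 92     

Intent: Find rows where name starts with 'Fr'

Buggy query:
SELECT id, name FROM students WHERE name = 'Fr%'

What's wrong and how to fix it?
Bug: '=' compares the literal string including the % character; pattern matching needs LIKE

Fix: Use LIKE for wildcard pattern matching

Corrected query:
SELECT id, name FROM students WHERE name LIKE 'Fr%'

Result:
id | name 
---+------
2  | Frank
3  | Frank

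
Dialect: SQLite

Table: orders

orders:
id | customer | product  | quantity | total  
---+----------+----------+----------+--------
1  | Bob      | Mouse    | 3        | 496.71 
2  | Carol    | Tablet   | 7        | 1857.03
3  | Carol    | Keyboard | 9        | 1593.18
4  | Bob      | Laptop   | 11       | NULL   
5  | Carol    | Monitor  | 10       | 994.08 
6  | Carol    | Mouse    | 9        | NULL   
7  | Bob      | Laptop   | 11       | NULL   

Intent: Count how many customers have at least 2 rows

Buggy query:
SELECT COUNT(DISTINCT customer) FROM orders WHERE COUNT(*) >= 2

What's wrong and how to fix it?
Bug: WHERE filters individual rows, not groups, so a group-level COUNT is invalid there

Fix: Group first with HAVING COUNT(*) >= 2, then COUNT the resulting groups

Corrected query:
SELECT COUNT(*) FROM (SELECT customer FROM orders GROUP BY customer HAVING COUNT(*) >= 2)

Result:
COUNT(*)
--------
2       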